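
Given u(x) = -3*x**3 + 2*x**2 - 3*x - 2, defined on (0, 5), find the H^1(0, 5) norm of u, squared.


||u||_{H^1}^2 = 2629090/21

The H^1 norm (squared) on an interval (0, L) is
  ||u||_{H^1}^2 = ∫_0^L u(x)^2 dx + ∫_0^L u'(x)^2 dx.
Compute u'(x) = -9*x**2 + 4*x - 3.
Then u(x)^2 = 9*x**6 - 12*x**5 + 22*x**4 + x**2 + 12*x + 4 and u'(x)^2 = 81*x**4 - 72*x**3 + 70*x**2 - 24*x + 9.
Integrate each monomial from 0 to 5 using ∫_0^5 c·x^n dx = c·5^(n+1)/(n+1):
  ∫_0^5 u(x)^2 dx = ∫_0^5 (9*x^6 - 12*x^5 + 22*x^4 + x^2 + 12*x + 4) dx. Term by term:
    ∫_0^5 9*x^6 dx = 703125/7;  ∫_0^5 -12*x^5 dx = -31250;  ∫_0^5 22*x^4 dx = 13750;
    ∫_0^5 x^2 dx = 125/3;  ∫_0^5 12*x dx = 150;  ∫_0^5 4 dx = 20.
  Sum: 703125/7 − 31250 + 13750 + 125/3 + 150 + 20 = 1746320/21.
  ∫_0^5 u'(x)^2 dx = ∫_0^5 (81*x^4 - 72*x^3 + 70*x^2 - 24*x + 9) dx. Term by term:
    ∫_0^5 81*x^4 dx = 50625;  ∫_0^5 -72*x^3 dx = -11250;  ∫_0^5 70*x^2 dx = 8750/3;
    ∫_0^5 -24*x dx = -300;  ∫_0^5 9 dx = 45.
  Sum: 50625 − 11250 + 8750/3 − 300 + 45 = 126110/3.
Adding: ||u||_{H^1}^2 = 1746320/21 + 126110/3 = 2629090/21.


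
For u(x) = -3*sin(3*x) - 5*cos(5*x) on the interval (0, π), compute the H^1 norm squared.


||u||_{H^1(0,π)}^2 = 370*π

u'(x) = 25*sin(5*x) - 9*cos(3*x).
Expand u² and (u')² and integrate term by term on (0, π), using: for integers n ≥ 1, ∫_0^π sin²(nx) dx = ∫_0^π cos²(nx) dx = π/2; for n ≠ n', ∫_0^π sin(nx)sin(n'x) dx = ∫_0^π cos(nx)cos(n'x) dx = 0; and by product-to-sum, ∫_0^π sin(nx)cos(n'x) dx = ½∫_0^π [sin((n+n')x) + sin((n−n')x)] dx, which is 0 when n+n' is even and 2n/(n²−n'²) when n+n' is odd (it need not vanish on (0, π)).
  u² squared terms: (-5)²·∫cos(5x)² dx = 25·π/2 = 25*π/2;  (-3)²·∫sin(3x)² dx = 9·π/2 = 9*π/2.
  u² cross terms: 2·(-5)·(-3)·∫cos(5x)·sin(3x) dx = 30·(0) = 0.
  So ∫_0^π u² dx = 25*π/2 + 9*π/2 + 0 = 17*π.
  (u')² squared terms: (-9)²·∫cos(3x)² dx = 81·π/2 = 81*π/2;  (25)²·∫sin(5x)² dx = 625·π/2 = 625*π/2.
  (u')² cross terms: 2·(-9)·(25)·∫cos(3x)·sin(5x) dx = -450·(0) = 0.
  So ∫_0^π (u')² dx = 81*π/2 + 625*π/2 + 0 = 353*π.
||u||_{H^1}^2 = (17*π) + (353*π) = 370*π.


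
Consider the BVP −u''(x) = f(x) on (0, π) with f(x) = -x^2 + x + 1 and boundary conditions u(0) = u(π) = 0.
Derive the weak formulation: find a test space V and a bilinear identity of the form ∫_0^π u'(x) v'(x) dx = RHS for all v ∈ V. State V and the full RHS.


V = H^1_0(0, π) (so v(0) = v(π) = 0); weak form: ∫_0^π u'v' dx = ∫_0^π (-x^2 + x + 1) v dx for all v ∈ V.

Multiply both sides by a test function v and integrate from 0 to π:
  ∫_0^π −u''(x) v(x) dx = ∫_0^π f(x) v(x) dx.
Integrate the LHS by parts once:
  ∫_0^π −u'' v dx = −[u'(x) v(x)]_0^π + ∫_0^π u'(x) v'(x) dx.
Thus ∫_0^π u'(x) v'(x) dx = ∫_0^π f(x) v(x) dx + [u'(x) v(x)]_0^π.
Choose V so that boundary terms are either known or forced to vanish.
u is Dirichlet: u(0) = u(π) = 0. Let V = H^1_0(0, π); then v(0) = v(π) = 0, and [u' v]_0^π = 0.
Weak formulation: find u (satisfying any essential BC) such that ∫_0^π u'(x) v'(x) dx = ∫_0^π f v dx for all v ∈ V.
Substituting f(x) = -x^2 + x + 1, the right-hand side is ∫_0^π (-x^2 + x + 1) v dx.


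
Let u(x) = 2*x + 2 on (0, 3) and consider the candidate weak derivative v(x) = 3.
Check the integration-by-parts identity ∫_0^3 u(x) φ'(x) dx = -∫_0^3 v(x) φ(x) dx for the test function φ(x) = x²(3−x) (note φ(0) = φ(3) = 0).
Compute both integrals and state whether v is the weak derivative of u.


LHS = -27/2, RHS = -81/4. No, v is not the weak derivative of u.

u(x) = 2*x + 2, classical derivative u'(x) = 2.
φ(x) = x²(3−x), so φ'(x) = 3*x*(2 - x).
Note φ(0) = φ(3) = 0, so the boundary term u·φ vanishes.
LHS = ∫_0^3 u(x) φ'(x) dx = ∫_0^3 (-6*x^3 + 6*x^2 + 12*x) dx. Term by term:
  ∫_0^3 -6*x^3 dx = -243/2;  ∫_0^3 6*x^2 dx = 54;  ∫_0^3 12*x dx = 54.
Sum: -243/2 + 54 + 54 = -27/2.
So LHS = -27/2.
∫_0^3 v(x) φ(x) dx = ∫_0^3 (-3*x^3 + 9*x^2) dx. Term by term:
  ∫_0^3 -3*x^3 dx = -243/4;  ∫_0^3 9*x^2 dx = 81.
Sum: -243/4 + 81 = 81/4.
So RHS = -∫_0^3 v(x) φ(x) dx = -81/4.
LHS − RHS = 27/4 ≠ 0, so the identity fails.
(For a valid weak derivative the identity must hold for EVERY test function, in particular this one. The failure shows v is NOT the weak derivative of u.)
Correct weak derivative would be u'(x) = 2.


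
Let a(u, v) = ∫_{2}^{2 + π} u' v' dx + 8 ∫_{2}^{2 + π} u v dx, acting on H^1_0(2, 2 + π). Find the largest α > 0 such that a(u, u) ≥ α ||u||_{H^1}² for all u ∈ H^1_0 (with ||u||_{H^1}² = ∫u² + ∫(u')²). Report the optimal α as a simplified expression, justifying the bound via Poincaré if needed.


α = 1

Coercivity of a(·,·) on H^1_0(2, 2 + π) means a(u, u) ≥ α ||u||_{H^1}² for every u ∈ H^1_0.
The interval has length L = π, and Poincaré/coercivity depend only on L. Here a(u, u) = ∫(u')² + (8)·∫u².
Here c = 8 ≥ 1, so a(u,u) = ∫(u')² + c∫u² ≥ ∫(u')² + ∫u² = ||u||_{H^1}², i.e. α = 1 works. No larger α is possible: a(u,u) ≥ α||u||_{H^1}² means (1−α)∫(u')² ≥ (α−c)∫u², and for the modes u_n = sin(nπ(x−x₀)/L) (x₀ the left endpoint) one has ∫u_n²/∫(u_n')² = (L/(nπ))² → 0, so a(u_n,u_n)/||u_n||_{H^1}² → 1. Hence the optimal constant is α = 1.
Therefore α = 1.


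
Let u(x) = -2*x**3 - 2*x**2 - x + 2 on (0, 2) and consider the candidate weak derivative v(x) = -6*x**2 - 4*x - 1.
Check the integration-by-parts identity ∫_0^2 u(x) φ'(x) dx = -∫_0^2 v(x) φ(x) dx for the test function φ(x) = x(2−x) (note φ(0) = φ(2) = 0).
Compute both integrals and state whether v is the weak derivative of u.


LHS = 244/15, RHS = 244/15. Yes, v = u' weakly.

u(x) = -2*x**3 - 2*x**2 - x + 2, classical derivative u'(x) = -6*x**2 - 4*x - 1.
φ(x) = x(2−x), so φ'(x) = 2 - 2*x.
Note φ(0) = φ(2) = 0, so the boundary term u·φ vanishes.
LHS = ∫_0^2 u(x) φ'(x) dx = ∫_0^2 (4*x^4 - 2*x^2 - 6*x + 4) dx. Term by term:
  ∫_0^2 4*x^4 dx = 128/5;  ∫_0^2 -2*x^2 dx = -16/3;  ∫_0^2 -6*x dx = -12;
  ∫_0^2 4 dx = 8.
Sum: 128/5 − 16/3 − 12 + 8 = 244/15.
So LHS = 244/15.
∫_0^2 v(x) φ(x) dx = ∫_0^2 (6*x^4 - 8*x^3 - 7*x^2 - 2*x) dx. Term by term:
  ∫_0^2 6*x^4 dx = 192/5;  ∫_0^2 -8*x^3 dx = -32;  ∫_0^2 -7*x^2 dx = -56/3;
  ∫_0^2 -2*x dx = -4.
Sum: 192/5 − 32 − 56/3 − 4 = -244/15.
So RHS = -∫_0^2 v(x) φ(x) dx = 244/15.
LHS = RHS, so the identity holds for this test φ.
Moreover u is smooth here and v(x) = u'(x) = -6*x**2 - 4*x - 1 pointwise, so the identity holds for every test function. Hence v is the weak derivative of u.


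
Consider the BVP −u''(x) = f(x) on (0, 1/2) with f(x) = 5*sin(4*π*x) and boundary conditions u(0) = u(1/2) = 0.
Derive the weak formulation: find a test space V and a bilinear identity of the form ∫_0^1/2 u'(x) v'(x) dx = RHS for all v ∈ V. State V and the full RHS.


V = H^1_0(0, 1/2) (so v(0) = v(1/2) = 0); weak form: ∫_0^1/2 u'v' dx = ∫_0^1/2 (5*sin(4*π*x)) v dx for all v ∈ V.

Multiply both sides by a test function v and integrate from 0 to 1/2:
  ∫_0^1/2 −u''(x) v(x) dx = ∫_0^1/2 f(x) v(x) dx.
Integrate the LHS by parts once:
  ∫_0^1/2 −u'' v dx = −[u'(x) v(x)]_0^1/2 + ∫_0^1/2 u'(x) v'(x) dx.
Thus ∫_0^1/2 u'(x) v'(x) dx = ∫_0^1/2 f(x) v(x) dx + [u'(x) v(x)]_0^1/2.
Choose V so that boundary terms are either known or forced to vanish.
u is Dirichlet: u(0) = u(1/2) = 0. Let V = H^1_0(0, 1/2); then v(0) = v(1/2) = 0, and [u' v]_0^1/2 = 0.
Weak formulation: find u (satisfying any essential BC) such that ∫_0^1/2 u'(x) v'(x) dx = ∫_0^1/2 f v dx for all v ∈ V.
Substituting f(x) = 5*sin(4*π*x), the right-hand side is ∫_0^1/2 (5*sin(4*π*x)) v dx.


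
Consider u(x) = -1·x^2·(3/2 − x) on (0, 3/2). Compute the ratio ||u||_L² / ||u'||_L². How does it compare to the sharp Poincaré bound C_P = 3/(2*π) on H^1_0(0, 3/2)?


||u||_L² / ||u'||_L² = 3*sqrt(14)/28 < C_P = 3/(2*π).

u(x) = -1·x^2·(3/2 − x), so u'(x) = 3*x*(x - 1).
u(x) = -1·x^2·(3/2 − x) vanishes at x = 0 and x = 3/2, so u ∈ H^1_0(0, 3/2). Differentiate via the product rule and integrate the resulting polynomials term by term.
  ∫_0^3/2 u² dx = ∫_0^3/2 (x^6 - 3*x^5 + 9*x^4/4) dx. Term by term:
    ∫_0^3/2 x^6 dx = 2187/896;  ∫_0^3/2 -3*x^5 dx = -729/128;  ∫_0^3/2 9*x^4/4 dx = 2187/640.
  Sum: 2187/896 − 729/128 + 2187/640 = 729/4480.
  ∫_0^3/2 (u')² dx = ∫_0^3/2 (9*x^4 - 18*x^3 + 9*x^2) dx. Term by term:
    ∫_0^3/2 9*x^4 dx = 2187/160;  ∫_0^3/2 -18*x^3 dx = -729/32;  ∫_0^3/2 9*x^2 dx = 81/8.
  Sum: 2187/160 − 729/32 + 81/8 = 81/80.
∫_0^3/2 u² dx = 729/4480, so ||u||_L² = 27*sqrt(70)/560.
∫_0^3/2 (u')² dx = 81/80, so ||u'||_L² = 9*sqrt(5)/20.
Ratio ||u||_L² / ||u'||_L² = 3*sqrt(14)/28.
Sharp Poincaré constant on H^1_0(0, 3/2) is C_P = L/π = 3/(2*π), achieved by sin(2*π/3·x).
A polynomial bump cannot attain the sharp Poincaré constant (only the first sine eigenfunction does), so the ratio is strictly less than C_P, consistent with ||u||_L² ≤ C_P ||u'||_L².


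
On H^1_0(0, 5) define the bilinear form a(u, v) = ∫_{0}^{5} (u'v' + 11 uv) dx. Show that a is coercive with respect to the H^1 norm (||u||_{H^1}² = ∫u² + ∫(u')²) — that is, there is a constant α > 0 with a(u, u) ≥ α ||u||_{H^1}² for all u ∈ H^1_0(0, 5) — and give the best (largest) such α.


α = 1

Coercivity of a(·,·) on H^1_0(0, 5) means a(u, u) ≥ α ||u||_{H^1}² for every u ∈ H^1_0.
The interval has length L = 5, and Poincaré/coercivity depend only on L. Here a(u, u) = ∫(u')² + (11)·∫u².
Here c = 11 ≥ 1, so a(u,u) = ∫(u')² + c∫u² ≥ ∫(u')² + ∫u² = ||u||_{H^1}², i.e. α = 1 works. No larger α is possible: a(u,u) ≥ α||u||_{H^1}² means (1−α)∫(u')² ≥ (α−c)∫u², and for the modes u_n = sin(nπ(x−x₀)/L) (x₀ the left endpoint) one has ∫u_n²/∫(u_n')² = (L/(nπ))² → 0, so a(u_n,u_n)/||u_n||_{H^1}² → 1. Hence the optimal constant is α = 1.
Therefore α = 1.


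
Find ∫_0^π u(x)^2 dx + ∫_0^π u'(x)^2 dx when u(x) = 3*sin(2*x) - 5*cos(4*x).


||u||_{H^1(0,π)}^2 = 235*π

u'(x) = 20*sin(4*x) + 6*cos(2*x).
Expand u² and (u')² and integrate term by term on (0, π), using: for integers n ≥ 1, ∫_0^π sin²(nx) dx = ∫_0^π cos²(nx) dx = π/2; for n ≠ n', ∫_0^π sin(nx)sin(n'x) dx = ∫_0^π cos(nx)cos(n'x) dx = 0; and by product-to-sum, ∫_0^π sin(nx)cos(n'x) dx = ½∫_0^π [sin((n+n')x) + sin((n−n')x)] dx, which is 0 when n+n' is even and 2n/(n²−n'²) when n+n' is odd (it need not vanish on (0, π)).
  u² squared terms: (-5)²·∫cos(4x)² dx = 25·π/2 = 25*π/2;  (3)²·∫sin(2x)² dx = 9·π/2 = 9*π/2.
  u² cross terms: 2·(-5)·(3)·∫cos(4x)·sin(2x) dx = -30·(0) = 0.
  So ∫_0^π u² dx = 25*π/2 + 9*π/2 + 0 = 17*π.
  (u')² squared terms: (6)²·∫cos(2x)² dx = 36·π/2 = 18*π;  (20)²·∫sin(4x)² dx = 400·π/2 = 200*π.
  (u')² cross terms: 2·(6)·(20)·∫cos(2x)·sin(4x) dx = 240·(0) = 0.
  So ∫_0^π (u')² dx = 18*π + 200*π + 0 = 218*π.
||u||_{H^1}^2 = (17*π) + (218*π) = 235*π.


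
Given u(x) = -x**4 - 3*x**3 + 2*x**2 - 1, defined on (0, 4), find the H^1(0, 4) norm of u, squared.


||u||_{H^1}^2 = 1581220/9

The H^1 norm (squared) on an interval (0, L) is
  ||u||_{H^1}^2 = ∫_0^L u(x)^2 dx + ∫_0^L u'(x)^2 dx.
Compute u'(x) = -4*x**3 - 9*x**2 + 4*x.
Then u(x)^2 = x**8 + 6*x**7 + 5*x**6 - 12*x**5 + 6*x**4 + 6*x**3 - 4*x**2 + 1 and u'(x)^2 = 16*x**6 + 72*x**5 + 49*x**4 - 72*x**3 + 16*x**2.
Integrate each monomial from 0 to 4 using ∫_0^4 c·x^n dx = c·4^(n+1)/(n+1):
  ∫_0^4 u(x)^2 dx = ∫_0^4 (x^8 + 6*x^7 + 5*x^6 - 12*x^5 + 6*x^4 + 6*x^3 - 4*x^2 + 1) dx. Term by term:
    ∫_0^4 x^8 dx = 262144/9;  ∫_0^4 6*x^7 dx = 49152;  ∫_0^4 5*x^6 dx = 81920/7;
    ∫_0^4 -12*x^5 dx = -8192;  ∫_0^4 6*x^4 dx = 6144/5;  ∫_0^4 6*x^3 dx = 384;
    ∫_0^4 -4*x^2 dx = -256/3;  ∫_0^4 1 dx = 4.
  Sum: 262144/9 + 49152 + 81920/7 − 8192 + 6144/5 + 384 − 256/3 + 4 = 26246252/315.
  ∫_0^4 u'(x)^2 dx = ∫_0^4 (16*x^6 + 72*x^5 + 49*x^4 - 72*x^3 + 16*x^2) dx. Term by term:
    ∫_0^4 16*x^6 dx = 262144/7;  ∫_0^4 72*x^5 dx = 49152;  ∫_0^4 49*x^4 dx = 50176/5;
    ∫_0^4 -72*x^3 dx = -4608;  ∫_0^4 16*x^2 dx = 1024/3.
  Sum: 262144/7 + 49152 + 50176/5 − 4608 + 1024/3 = 9698816/105.
Adding: ||u||_{H^1}^2 = 26246252/315 + 9698816/105 = 1581220/9.


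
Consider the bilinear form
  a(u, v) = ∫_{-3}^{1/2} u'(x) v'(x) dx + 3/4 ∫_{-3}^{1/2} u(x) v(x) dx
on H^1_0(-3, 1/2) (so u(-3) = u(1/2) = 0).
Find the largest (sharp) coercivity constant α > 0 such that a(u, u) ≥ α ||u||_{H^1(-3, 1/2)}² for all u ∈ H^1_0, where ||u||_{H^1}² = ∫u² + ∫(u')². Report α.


α = (147 + 16*π^2)/(4*(4*π^2 + 49))

Coercivity of a(·,·) on H^1_0(-3, 1/2) means a(u, u) ≥ α ||u||_{H^1}² for every u ∈ H^1_0.
The interval has length L = 7/2, and Poincaré/coercivity depend only on L. Here a(u, u) = ∫(u')² + (3/4)·∫u².
Here 0 < c = 3/4 < 1. The condition a(u,u) ≥ α||u||_{H^1}² reads (1−α)∫(u')² ≥ (α−c)∫u². Any admissible α is ≤ 1 (rapidly oscillating u have ∫u²/∫(u')² → 0), and α = 1 would force 0 ≥ (1−c)∫u², impossible since c < 1; so 1−α > 0. By the sharp Poincaré inequality on H^1_0 of an interval of length L, ∫(u')² ≥ (π/L)²∫u² with equality for the first sine mode sin(π(x−x₀)/L) (x₀ the left endpoint), so the inequality holds for all u iff (1−α)(π/L)² ≥ α − c, i.e. α ≤ ((π/L)² + c)/((π/L)² + 1) = (1 + c(L/π)²)/(1 + (L/π)²). With (π/L)² = 4*π^2/49 and c = 3/4, the largest admissible constant is α = ((π/L)² + c)/((π/L)² + 1).
Simplifying, α = (147 + 16*π^2)/(4*(4*π^2 + 49)).


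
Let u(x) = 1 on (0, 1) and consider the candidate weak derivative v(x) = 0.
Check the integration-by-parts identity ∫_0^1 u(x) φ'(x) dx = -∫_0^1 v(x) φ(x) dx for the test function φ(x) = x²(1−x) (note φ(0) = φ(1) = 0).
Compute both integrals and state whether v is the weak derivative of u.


LHS = 0, RHS = 0. Yes, v = u' weakly.

u(x) = 1, classical derivative u'(x) = 0.
φ(x) = x²(1−x), so φ'(x) = x*(2 - 3*x).
Note φ(0) = φ(1) = 0, so the boundary term u·φ vanishes.
LHS = ∫_0^1 u(x) φ'(x) dx = ∫_0^1 (-3*x^2 + 2*x) dx. Term by term:
  ∫_0^1 -3*x^2 dx = -1;  ∫_0^1 2*x dx = 1.
Sum: -1 + 1 = 0.
So LHS = 0.
∫_0^1 v(x) φ(x) dx = ∫_0^1 (0) dx. Term by term:
  ∫_0^1 0 dx = 0.
So RHS = -∫_0^1 v(x) φ(x) dx = 0.
LHS = RHS, so the identity holds for this test φ.
Moreover u is smooth here and v(x) = u'(x) = 0 pointwise, so the identity holds for every test function. Hence v is the weak derivative of u.


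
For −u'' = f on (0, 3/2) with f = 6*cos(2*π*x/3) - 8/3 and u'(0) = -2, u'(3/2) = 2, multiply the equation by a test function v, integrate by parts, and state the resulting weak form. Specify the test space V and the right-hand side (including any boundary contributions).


V = H^1(0, 3/2) (v unrestricted at boundary; u is determined up to an additive constant); weak form: ∫_0^3/2 u'v' dx = ∫_0^3/2 (6*cos(2*π*x/3) - 8/3) v dx + 2·v(3/2) + 2·v(0) for all v ∈ V.

Multiply both sides by a test function v and integrate from 0 to 3/2:
  ∫_0^3/2 −u''(x) v(x) dx = ∫_0^3/2 f(x) v(x) dx.
Integrate the LHS by parts once:
  ∫_0^3/2 −u'' v dx = −[u'(x) v(x)]_0^3/2 + ∫_0^3/2 u'(x) v'(x) dx.
Thus ∫_0^3/2 u'(x) v'(x) dx = ∫_0^3/2 f(x) v(x) dx + [u'(x) v(x)]_0^3/2.
Choose V so that boundary terms are either known or forced to vanish.
u has inhomogeneous Neumann u'(0) = -2, u'(3/2) = 2. [u' v]_0^3/2 = (2)·v(3/2) − (-2)·v(0) = 2·v(3/2) + 2·v(0). Take V = H^1(0, 3/2); boundary term becomes part of RHS.
Weak formulation: find u (satisfying any essential BC) such that ∫_0^3/2 u'(x) v'(x) dx = ∫_0^3/2 f v dx + 2·v(3/2) + 2·v(0) for all v ∈ V (Neumann data are natural BCs: they enter the RHS as boundary terms).
Substituting f(x) = 6*cos(2*π*x/3) - 8/3, the right-hand side is ∫_0^3/2 (6*cos(2*π*x/3) - 8/3) v dx + 2·v(3/2) + 2·v(0).
Compatibility check (pure Neumann): taking v ≡ 1 ∈ V gives 0 = ∫_0^3/2 f dx + (2) − (-2), i.e. ∫_0^3/2 f dx must equal u'(0) − u'(3/2) = -4. Indeed ∫_0^3/2 (6*cos(2*π*x/3) - 8/3) dx = -4, so the data are compatible. The solution is then unique only up to an additive constant (fix it e.g. by requiring ∫_0^3/2 u dx = 0).


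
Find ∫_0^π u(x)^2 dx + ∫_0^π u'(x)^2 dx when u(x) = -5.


||u||_{H^1(0,π)}^2 = 25*π

u'(x) = 0.
Expand u² and (u')² and integrate term by term on (0, π), using: for integers n ≥ 1, ∫_0^π sin²(nx) dx = ∫_0^π cos²(nx) dx = π/2; for n ≠ n', ∫_0^π sin(nx)sin(n'x) dx = ∫_0^π cos(nx)cos(n'x) dx = 0; and by product-to-sum, ∫_0^π sin(nx)cos(n'x) dx = ½∫_0^π [sin((n+n')x) + sin((n−n')x)] dx, which is 0 when n+n' is even and 2n/(n²−n'²) when n+n' is odd (it need not vanish on (0, π)). For the constant mode: ∫_0^π 1 dx = π, ∫_0^π cos(nx) dx = 0, ∫_0^π sin(nx) dx = (1−(−1)^n)/n.
  u² squared terms: (-5)²·∫1 dx = 25·π = 25*π.
  So ∫_0^π u² dx = 25*π.
  u' ≡ 0, so ∫_0^π (u')² dx = 0.
||u||_{H^1}^2 = (25*π) + (0) = 25*π.


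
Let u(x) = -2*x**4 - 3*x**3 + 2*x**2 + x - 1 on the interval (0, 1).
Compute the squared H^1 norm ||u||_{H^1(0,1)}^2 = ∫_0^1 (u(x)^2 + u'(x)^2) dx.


||u||_{H^1}^2 = 6362/315

The H^1 norm (squared) on an interval (0, L) is
  ||u||_{H^1}^2 = ∫_0^L u(x)^2 dx + ∫_0^L u'(x)^2 dx.
Compute u'(x) = -8*x**3 - 9*x**2 + 4*x + 1.
Then u(x)^2 = 4*x**8 + 12*x**7 + x**6 - 16*x**5 + 2*x**4 + 10*x**3 - 3*x**2 - 2*x + 1 and u'(x)^2 = 64*x**6 + 144*x**5 + 17*x**4 - 88*x**3 - 2*x**2 + 8*x + 1.
Integrate each monomial from 0 to 1 using ∫_0^1 c·x^n dx = c·1^(n+1)/(n+1):
  ∫_0^1 u(x)^2 dx = ∫_0^1 (4*x^8 + 12*x^7 + x^6 - 16*x^5 + 2*x^4 + 10*x^3 - 3*x^2 - 2*x + 1) dx. Term by term:
    ∫_0^1 4*x^8 dx = 4/9;  ∫_0^1 12*x^7 dx = 3/2;  ∫_0^1 x^6 dx = 1/7;
    ∫_0^1 -16*x^5 dx = -8/3;  ∫_0^1 2*x^4 dx = 2/5;  ∫_0^1 10*x^3 dx = 5/2;
    ∫_0^1 -3*x^2 dx = -1;  ∫_0^1 -2*x dx = -1;  ∫_0^1 1 dx = 1.
  Sum: 4/9 + 3/2 + 1/7 − 8/3 + 2/5 + 5/2 − 1 − 1 + 1 = 416/315.
  ∫_0^1 u'(x)^2 dx = ∫_0^1 (64*x^6 + 144*x^5 + 17*x^4 - 88*x^3 - 2*x^2 + 8*x + 1) dx. Term by term:
    ∫_0^1 64*x^6 dx = 64/7;  ∫_0^1 144*x^5 dx = 24;  ∫_0^1 17*x^4 dx = 17/5;
    ∫_0^1 -88*x^3 dx = -22;  ∫_0^1 -2*x^2 dx = -2/3;  ∫_0^1 8*x dx = 4;
    ∫_0^1 1 dx = 1.
  Sum: 64/7 + 24 + 17/5 − 22 − 2/3 + 4 + 1 = 1982/105.
Adding: ||u||_{H^1}^2 = 416/315 + 1982/105 = 6362/315.


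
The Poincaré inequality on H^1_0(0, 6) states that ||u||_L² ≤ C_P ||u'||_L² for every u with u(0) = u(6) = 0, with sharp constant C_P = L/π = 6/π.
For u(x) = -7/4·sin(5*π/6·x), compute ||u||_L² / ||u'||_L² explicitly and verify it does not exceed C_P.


||u||_L² / ||u'||_L² = 6/(5*π) < C_P = 6/π.

u(x) = -7/4·sin(5*π/6·x), so u'(x) = -35*π*cos(5*π*x/6)/24.
Writing u(x) = A·sin(kπx/L) with A = -7/4 and k = 5, use ∫_0^L sin²(kπx/L) dx = L/2 and ∫_0^L cos²(kπx/L) dx = L/2.
u² = 49/16·sin²(5*π/6·x) and (u')² = 1225*π^2/576·cos²(5*π/6·x), and each of sin², cos² integrates to L/2 = 3 over (0, 6).
∫_0^6 u² dx = 147/16, so ||u||_L² = 7*sqrt(3)/4.
∫_0^6 (u')² dx = 1225*π^2/192, so ||u'||_L² = 35*sqrt(3)*π/24.
Ratio ||u||_L² / ||u'||_L² = 6/(5*π).
Sharp Poincaré constant on H^1_0(0, 6) is C_P = L/π = 6/π, achieved by sin(π/6·x).
This is the k = 5 harmonic; the ratio L/(kπ) is strictly less than C_P = L/π, consistent with the sharp inequality ||u||_L² ≤ C_P ||u'||_L².


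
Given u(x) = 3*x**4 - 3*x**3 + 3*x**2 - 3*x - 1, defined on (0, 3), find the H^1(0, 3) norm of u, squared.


||u||_{H^1}^2 = 5113869/140

The H^1 norm (squared) on an interval (0, L) is
  ||u||_{H^1}^2 = ∫_0^L u(x)^2 dx + ∫_0^L u'(x)^2 dx.
Compute u'(x) = 12*x**3 - 9*x**2 + 6*x - 3.
Then u(x)^2 = 9*x**8 - 18*x**7 + 27*x**6 - 36*x**5 + 21*x**4 - 12*x**3 + 3*x**2 + 6*x + 1 and u'(x)^2 = 144*x**6 - 216*x**5 + 225*x**4 - 180*x**3 + 90*x**2 - 36*x + 9.
Integrate each monomial from 0 to 3 using ∫_0^3 c·x^n dx = c·3^(n+1)/(n+1):
  ∫_0^3 u(x)^2 dx = ∫_0^3 (9*x^8 - 18*x^7 + 27*x^6 - 36*x^5 + 21*x^4 - 12*x^3 + 3*x^2 + 6*x + 1) dx. Term by term:
    ∫_0^3 9*x^8 dx = 19683;  ∫_0^3 -18*x^7 dx = -59049/4;  ∫_0^3 27*x^6 dx = 59049/7;
    ∫_0^3 -36*x^5 dx = -4374;  ∫_0^3 21*x^4 dx = 5103/5;  ∫_0^3 -12*x^3 dx = -243;
    ∫_0^3 3*x^2 dx = 27;  ∫_0^3 6*x dx = 27;  ∫_0^3 1 dx = 3.
  Sum: 19683 − 59049/4 + 59049/7 − 4374 + 5103/5 − 243 + 27 + 27 + 3 = 1374369/140.
  ∫_0^3 u'(x)^2 dx = ∫_0^3 (144*x^6 - 216*x^5 + 225*x^4 - 180*x^3 + 90*x^2 - 36*x + 9) dx. Term by term:
    ∫_0^3 144*x^6 dx = 314928/7;  ∫_0^3 -216*x^5 dx = -26244;  ∫_0^3 225*x^4 dx = 10935;
    ∫_0^3 -180*x^3 dx = -3645;  ∫_0^3 90*x^2 dx = 810;  ∫_0^3 -36*x dx = -162;
    ∫_0^3 9 dx = 27.
  Sum: 314928/7 − 26244 + 10935 − 3645 + 810 − 162 + 27 = 186975/7.
Adding: ||u||_{H^1}^2 = 1374369/140 + 186975/7 = 5113869/140.


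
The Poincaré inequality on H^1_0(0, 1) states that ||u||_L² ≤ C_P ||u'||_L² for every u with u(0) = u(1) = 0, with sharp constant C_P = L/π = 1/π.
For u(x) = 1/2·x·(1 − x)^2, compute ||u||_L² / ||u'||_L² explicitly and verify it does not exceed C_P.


||u||_L² / ||u'||_L² = sqrt(14)/14 < C_P = 1/π.

u(x) = 1/2·x·(1 − x)^2, so u'(x) = (x - 1)*(3*x - 1)/2.
u(x) = 1/2·x·(1 − x)^2 vanishes at x = 0 and x = 1, so u ∈ H^1_0(0, 1). Differentiate via the product rule and integrate the resulting polynomials term by term.
  ∫_0^1 u² dx = ∫_0^1 (x^6/4 - x^5 + 3*x^4/2 - x^3 + x^2/4) dx. Term by term:
    ∫_0^1 x^6/4 dx = 1/28;  ∫_0^1 -x^5 dx = -1/6;  ∫_0^1 3*x^4/2 dx = 3/10;
    ∫_0^1 -x^3 dx = -1/4;  ∫_0^1 x^2/4 dx = 1/12.
  Sum: 1/28 − 1/6 + 3/10 − 1/4 + 1/12 = 1/420.
  ∫_0^1 (u')² dx = ∫_0^1 (9*x^4/4 - 6*x^3 + 11*x^2/2 - 2*x + 1/4) dx. Term by term:
    ∫_0^1 9*x^4/4 dx = 9/20;  ∫_0^1 -6*x^3 dx = -3/2;  ∫_0^1 11*x^2/2 dx = 11/6;
    ∫_0^1 -2*x dx = -1;  ∫_0^1 1/4 dx = 1/4.
  Sum: 9/20 − 3/2 + 11/6 − 1 + 1/4 = 1/30.
∫_0^1 u² dx = 1/420, so ||u||_L² = sqrt(105)/210.
∫_0^1 (u')² dx = 1/30, so ||u'||_L² = sqrt(30)/30.
Ratio ||u||_L² / ||u'||_L² = sqrt(14)/14.
Sharp Poincaré constant on H^1_0(0, 1) is C_P = L/π = 1/π, achieved by sin(π·x).
A polynomial bump cannot attain the sharp Poincaré constant (only the first sine eigenfunction does), so the ratio is strictly less than C_P, consistent with ||u||_L² ≤ C_P ||u'||_L².


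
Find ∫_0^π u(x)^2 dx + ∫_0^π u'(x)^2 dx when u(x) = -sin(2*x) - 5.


||u||_{H^1(0,π)}^2 = 55*π/2

u'(x) = -2*cos(2*x).
Expand u² and (u')² and integrate term by term on (0, π), using: for integers n ≥ 1, ∫_0^π sin²(nx) dx = ∫_0^π cos²(nx) dx = π/2; for n ≠ n', ∫_0^π sin(nx)sin(n'x) dx = ∫_0^π cos(nx)cos(n'x) dx = 0; and by product-to-sum, ∫_0^π sin(nx)cos(n'x) dx = ½∫_0^π [sin((n+n')x) + sin((n−n')x)] dx, which is 0 when n+n' is even and 2n/(n²−n'²) when n+n' is odd (it need not vanish on (0, π)). For the constant mode: ∫_0^π 1 dx = π, ∫_0^π cos(nx) dx = 0, ∫_0^π sin(nx) dx = (1−(−1)^n)/n.
  u² squared terms: (-5)²·∫1 dx = 25·π = 25*π;  (-1)²·∫sin(2x)² dx = 1·π/2 = π/2.
  u² cross terms: 2·(-5)·(-1)·∫1·sin(2x) dx = 10·(0) = 0.
  So ∫_0^π u² dx = 25*π + π/2 + 0 = 51*π/2.
  (u')² squared terms: (-2)²·∫cos(2x)² dx = 4·π/2 = 2*π.
  So ∫_0^π (u')² dx = 2*π.
||u||_{H^1}^2 = (51*π/2) + (2*π) = 55*π/2.


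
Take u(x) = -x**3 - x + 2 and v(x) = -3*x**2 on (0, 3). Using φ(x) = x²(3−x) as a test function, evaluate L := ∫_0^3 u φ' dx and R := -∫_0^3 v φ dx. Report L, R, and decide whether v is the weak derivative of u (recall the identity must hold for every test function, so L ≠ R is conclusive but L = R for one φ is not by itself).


LHS = 1593/20, RHS = 729/10. No, v is not the weak derivative of u.

u(x) = -x**3 - x + 2, classical derivative u'(x) = -3*x**2 - 1.
φ(x) = x²(3−x), so φ'(x) = 3*x*(2 - x).
Note φ(0) = φ(3) = 0, so the boundary term u·φ vanishes.
LHS = ∫_0^3 u(x) φ'(x) dx = ∫_0^3 (3*x^5 - 6*x^4 + 3*x^3 - 12*x^2 + 12*x) dx. Term by term:
  ∫_0^3 3*x^5 dx = 729/2;  ∫_0^3 -6*x^4 dx = -1458/5;  ∫_0^3 3*x^3 dx = 243/4;
  ∫_0^3 -12*x^2 dx = -108;  ∫_0^3 12*x dx = 54.
Sum: 729/2 − 1458/5 + 243/4 − 108 + 54 = 1593/20.
So LHS = 1593/20.
∫_0^3 v(x) φ(x) dx = ∫_0^3 (3*x^5 - 9*x^4) dx. Term by term:
  ∫_0^3 3*x^5 dx = 729/2;  ∫_0^3 -9*x^4 dx = -2187/5.
Sum: 729/2 − 2187/5 = -729/10.
So RHS = -∫_0^3 v(x) φ(x) dx = 729/10.
LHS − RHS = 27/4 ≠ 0, so the identity fails.
(For a valid weak derivative the identity must hold for EVERY test function, in particular this one. The failure shows v is NOT the weak derivative of u.)
Correct weak derivative would be u'(x) = -3*x**2 - 1.


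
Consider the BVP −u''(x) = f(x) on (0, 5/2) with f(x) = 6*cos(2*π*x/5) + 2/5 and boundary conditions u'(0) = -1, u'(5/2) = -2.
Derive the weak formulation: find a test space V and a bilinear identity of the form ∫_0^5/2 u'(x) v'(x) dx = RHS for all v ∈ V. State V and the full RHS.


V = H^1(0, 5/2) (v unrestricted at boundary; u is determined up to an additive constant); weak form: ∫_0^5/2 u'v' dx = ∫_0^5/2 (6*cos(2*π*x/5) + 2/5) v dx − 2·v(5/2) + v(0) for all v ∈ V.

Multiply both sides by a test function v and integrate from 0 to 5/2:
  ∫_0^5/2 −u''(x) v(x) dx = ∫_0^5/2 f(x) v(x) dx.
Integrate the LHS by parts once:
  ∫_0^5/2 −u'' v dx = −[u'(x) v(x)]_0^5/2 + ∫_0^5/2 u'(x) v'(x) dx.
Thus ∫_0^5/2 u'(x) v'(x) dx = ∫_0^5/2 f(x) v(x) dx + [u'(x) v(x)]_0^5/2.
Choose V so that boundary terms are either known or forced to vanish.
u has inhomogeneous Neumann u'(0) = -1, u'(5/2) = -2. [u' v]_0^5/2 = (-2)·v(5/2) − (-1)·v(0) = − 2·v(5/2) + v(0). Take V = H^1(0, 5/2); boundary term becomes part of RHS.
Weak formulation: find u (satisfying any essential BC) such that ∫_0^5/2 u'(x) v'(x) dx = ∫_0^5/2 f v dx − 2·v(5/2) + v(0) for all v ∈ V (Neumann data are natural BCs: they enter the RHS as boundary terms).
Substituting f(x) = 6*cos(2*π*x/5) + 2/5, the right-hand side is ∫_0^5/2 (6*cos(2*π*x/5) + 2/5) v dx − 2·v(5/2) + v(0).
Compatibility check (pure Neumann): taking v ≡ 1 ∈ V gives 0 = ∫_0^5/2 f dx + (-2) − (-1), i.e. ∫_0^5/2 f dx must equal u'(0) − u'(5/2) = 1. Indeed ∫_0^5/2 (6*cos(2*π*x/5) + 2/5) dx = 1, so the data are compatible. The solution is then unique only up to an additive constant (fix it e.g. by requiring ∫_0^5/2 u dx = 0).


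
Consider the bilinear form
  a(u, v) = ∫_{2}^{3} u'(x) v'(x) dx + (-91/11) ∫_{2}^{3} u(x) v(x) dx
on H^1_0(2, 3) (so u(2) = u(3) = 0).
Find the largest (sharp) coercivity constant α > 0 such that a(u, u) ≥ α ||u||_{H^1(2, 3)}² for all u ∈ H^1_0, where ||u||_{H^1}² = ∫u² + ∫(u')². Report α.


α = (-91/11 + π^2)/(1 + π^2)

Coercivity of a(·,·) on H^1_0(2, 3) means a(u, u) ≥ α ||u||_{H^1}² for every u ∈ H^1_0.
The interval has length L = 1, and Poincaré/coercivity depend only on L. Here a(u, u) = ∫(u')² + (-91/11)·∫u².
Here c = -91/11 < 0 with |c| < (π/L)² = π^2, so coercivity still holds. The condition a(u,u) ≥ α||u||_{H^1}² reads (1−α)∫(u')² ≥ (α−c)∫u². Any admissible α is ≤ 1 (rapidly oscillating u have ∫u²/∫(u')² → 0), and α = 1 would force 0 ≥ (1−c)∫u², impossible since c < 1; so 1−α > 0. By the sharp Poincaré inequality on H^1_0 of an interval of length L, ∫(u')² ≥ (π/L)²∫u² with equality for the first sine mode sin(π(x−x₀)/L) (x₀ the left endpoint), so the inequality holds for all u iff (1−α)(π/L)² ≥ α − c, i.e. α ≤ ((π/L)² + c)/((π/L)² + 1) = (1 + c(L/π)²)/(1 + (L/π)²). (Direct route, valid since c ≤ 0: Poincaré gives c∫u² ≥ c(L/π)²∫(u')², so a(u,u) ≥ (1 + c(L/π)²)∫(u')², while ||u||_{H^1}² ≤ (1 + (L/π)²)∫(u')²; dividing yields the same α.) With (π/L)² = π^2 and c = -91/11, the largest admissible constant is α = ((π/L)² + c)/((π/L)² + 1).
Simplifying, α = (-91/11 + π^2)/(1 + π^2).


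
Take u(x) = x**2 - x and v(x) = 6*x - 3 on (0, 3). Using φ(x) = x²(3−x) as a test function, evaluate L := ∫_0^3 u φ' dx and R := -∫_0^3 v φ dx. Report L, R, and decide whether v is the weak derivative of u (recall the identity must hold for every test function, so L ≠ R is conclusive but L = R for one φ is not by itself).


LHS = -351/20, RHS = -1053/20. No, v is not the weak derivative of u.

u(x) = x**2 - x, classical derivative u'(x) = 2*x - 1.
φ(x) = x²(3−x), so φ'(x) = 3*x*(2 - x).
Note φ(0) = φ(3) = 0, so the boundary term u·φ vanishes.
LHS = ∫_0^3 u(x) φ'(x) dx = ∫_0^3 (-3*x^4 + 9*x^3 - 6*x^2) dx. Term by term:
  ∫_0^3 -3*x^4 dx = -729/5;  ∫_0^3 9*x^3 dx = 729/4;  ∫_0^3 -6*x^2 dx = -54.
Sum: -729/5 + 729/4 − 54 = -351/20.
So LHS = -351/20.
∫_0^3 v(x) φ(x) dx = ∫_0^3 (-6*x^4 + 21*x^3 - 9*x^2) dx. Term by term:
  ∫_0^3 -6*x^4 dx = -1458/5;  ∫_0^3 21*x^3 dx = 1701/4;  ∫_0^3 -9*x^2 dx = -81.
Sum: -1458/5 + 1701/4 − 81 = 1053/20.
So RHS = -∫_0^3 v(x) φ(x) dx = -1053/20.
LHS − RHS = 351/10 ≠ 0, so the identity fails.
(For a valid weak derivative the identity must hold for EVERY test function, in particular this one. The failure shows v is NOT the weak derivative of u.)
Correct weak derivative would be u'(x) = 2*x - 1.


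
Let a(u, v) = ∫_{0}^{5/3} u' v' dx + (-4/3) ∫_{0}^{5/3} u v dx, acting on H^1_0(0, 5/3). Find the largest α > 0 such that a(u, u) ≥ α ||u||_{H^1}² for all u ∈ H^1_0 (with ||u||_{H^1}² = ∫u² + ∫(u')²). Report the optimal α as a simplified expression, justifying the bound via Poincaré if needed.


α = (-100 + 27*π^2)/(3*(25 + 9*π^2))

Coercivity of a(·,·) on H^1_0(0, 5/3) means a(u, u) ≥ α ||u||_{H^1}² for every u ∈ H^1_0.
The interval has length L = 5/3, and Poincaré/coercivity depend only on L. Here a(u, u) = ∫(u')² + (-4/3)·∫u².
Here c = -4/3 < 0 with |c| < (π/L)² = 9*π^2/25, so coercivity still holds. The condition a(u,u) ≥ α||u||_{H^1}² reads (1−α)∫(u')² ≥ (α−c)∫u². Any admissible α is ≤ 1 (rapidly oscillating u have ∫u²/∫(u')² → 0), and α = 1 would force 0 ≥ (1−c)∫u², impossible since c < 1; so 1−α > 0. By the sharp Poincaré inequality on H^1_0 of an interval of length L, ∫(u')² ≥ (π/L)²∫u² with equality for the first sine mode sin(π(x−x₀)/L) (x₀ the left endpoint), so the inequality holds for all u iff (1−α)(π/L)² ≥ α − c, i.e. α ≤ ((π/L)² + c)/((π/L)² + 1) = (1 + c(L/π)²)/(1 + (L/π)²). (Direct route, valid since c ≤ 0: Poincaré gives c∫u² ≥ c(L/π)²∫(u')², so a(u,u) ≥ (1 + c(L/π)²)∫(u')², while ||u||_{H^1}² ≤ (1 + (L/π)²)∫(u')²; dividing yields the same α.) With (π/L)² = 9*π^2/25 and c = -4/3, the largest admissible constant is α = ((π/L)² + c)/((π/L)² + 1).
Simplifying, α = (-100 + 27*π^2)/(3*(25 + 9*π^2)).


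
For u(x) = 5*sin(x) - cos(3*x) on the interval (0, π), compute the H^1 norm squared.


||u||_{H^1(0,π)}^2 = 30*π

u'(x) = 3*sin(3*x) + 5*cos(x).
Expand u² and (u')² and integrate term by term on (0, π), using: for integers n ≥ 1, ∫_0^π sin²(nx) dx = ∫_0^π cos²(nx) dx = π/2; for n ≠ n', ∫_0^π sin(nx)sin(n'x) dx = ∫_0^π cos(nx)cos(n'x) dx = 0; and by product-to-sum, ∫_0^π sin(nx)cos(n'x) dx = ½∫_0^π [sin((n+n')x) + sin((n−n')x)] dx, which is 0 when n+n' is even and 2n/(n²−n'²) when n+n' is odd (it need not vanish on (0, π)).
  u² squared terms: (-1)²·∫cos(3x)² dx = 1·π/2 = π/2;  (5)²·∫sin(x)² dx = 25·π/2 = 25*π/2.
  u² cross terms: 2·(-1)·(5)·∫cos(3x)·sin(x) dx = -10·(0) = 0.
  So ∫_0^π u² dx = π/2 + 25*π/2 + 0 = 13*π.
  (u')² squared terms: (3)²·∫sin(3x)² dx = 9·π/2 = 9*π/2;  (5)²·∫cos(x)² dx = 25·π/2 = 25*π/2.
  (u')² cross terms: 2·(3)·(5)·∫sin(3x)·cos(x) dx = 30·(0) = 0.
  So ∫_0^π (u')² dx = 9*π/2 + 25*π/2 + 0 = 17*π.
||u||_{H^1}^2 = (13*π) + (17*π) = 30*π.


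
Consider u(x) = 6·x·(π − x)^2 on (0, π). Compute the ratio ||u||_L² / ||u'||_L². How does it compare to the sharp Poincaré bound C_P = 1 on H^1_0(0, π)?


||u||_L² / ||u'||_L² = sqrt(14)*π/14 < C_P = 1.

u(x) = 6·x·(π − x)^2, so u'(x) = 6*(x - π)*(3*x - π).
u(x) = 6·x·(π − x)^2 vanishes at x = 0 and x = π, so u ∈ H^1_0(0, π). Differentiate via the product rule and integrate the resulting polynomials term by term.
  ∫_0^π u² dx = ∫_0^π (36*x^6 - 144*π*x^5 + 216*π^2*x^4 - 144*π^3*x^3 + 36*π^4*x^2) dx. Term by term:
    ∫_0^π 36*x^6 dx = 36*π^7/7;  ∫_0^π -144*π*x^5 dx = -24*π^7;  ∫_0^π 216*π^2*x^4 dx = 216*π^7/5;
    ∫_0^π -144*π^3*x^3 dx = -36*π^7;  ∫_0^π 36*π^4*x^2 dx = 12*π^7.
  Sum: 36*π^7/7 − 24*π^7 + 216*π^7/5 − 36*π^7 + 12*π^7 = 12*π^7/35.
  ∫_0^π (u')² dx = ∫_0^π (324*x^4 - 864*π*x^3 + 792*π^2*x^2 - 288*π^3*x + 36*π^4) dx. Term by term:
    ∫_0^π 324*x^4 dx = 324*π^5/5;  ∫_0^π -864*π*x^3 dx = -216*π^5;  ∫_0^π 792*π^2*x^2 dx = 264*π^5;
    ∫_0^π -288*π^3*x dx = -144*π^5;  ∫_0^π 36*π^4 dx = 36*π^5.
  Sum: 324*π^5/5 − 216*π^5 + 264*π^5 − 144*π^5 + 36*π^5 = 24*π^5/5.
∫_0^π u² dx = 12*π^7/35, so ||u||_L² = 2*sqrt(105)*π^(7/2)/35.
∫_0^π (u')² dx = 24*π^5/5, so ||u'||_L² = 2*sqrt(30)*π^(5/2)/5.
Ratio ||u||_L² / ||u'||_L² = sqrt(14)*π/14.
Sharp Poincaré constant on H^1_0(0, π) is C_P = L/π = 1, achieved by sin(x).
A polynomial bump cannot attain the sharp Poincaré constant (only the first sine eigenfunction does), so the ratio is strictly less than C_P, consistent with ||u||_L² ≤ C_P ||u'||_L².


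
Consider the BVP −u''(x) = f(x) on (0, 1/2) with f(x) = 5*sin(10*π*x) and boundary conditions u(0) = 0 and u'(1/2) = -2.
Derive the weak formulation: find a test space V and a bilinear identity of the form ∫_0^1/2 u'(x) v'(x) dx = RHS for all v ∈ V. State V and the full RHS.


V = {v ∈ H^1(0, 1/2) : v(0) = 0} (test functions vanish at x = 0 where u is specified); weak form: ∫_0^1/2 u'v' dx = ∫_0^1/2 (5*sin(10*π*x)) v dx − 2·v(1/2) for all v ∈ V.

Multiply both sides by a test function v and integrate from 0 to 1/2:
  ∫_0^1/2 −u''(x) v(x) dx = ∫_0^1/2 f(x) v(x) dx.
Integrate the LHS by parts once:
  ∫_0^1/2 −u'' v dx = −[u'(x) v(x)]_0^1/2 + ∫_0^1/2 u'(x) v'(x) dx.
Thus ∫_0^1/2 u'(x) v'(x) dx = ∫_0^1/2 f(x) v(x) dx + [u'(x) v(x)]_0^1/2.
Choose V so that boundary terms are either known or forced to vanish.
Mixed BC: u(0) = 0 (Dirichlet) and u'(1/2) = -2 (Neumann). Define V = {v ∈ H^1(0, 1/2) : v(0) = 0}. Then [u' v]_0^1/2 = u'(1/2)·v(1/2) − u'(0)·0 = − 2·v(1/2).
Weak formulation: find u (satisfying any essential BC) such that ∫_0^1/2 u'(x) v'(x) dx = ∫_0^1/2 f v dx − 2·v(1/2) for all v ∈ V (Dirichlet at 0 absorbed into V; Neumann datum at x = 1/2 contributes the boundary term).
Substituting f(x) = 5*sin(10*π*x), the right-hand side is ∫_0^1/2 (5*sin(10*π*x)) v dx − 2·v(1/2).


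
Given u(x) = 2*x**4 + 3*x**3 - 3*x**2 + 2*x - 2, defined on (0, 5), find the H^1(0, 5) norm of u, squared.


||u||_{H^1}^2 = 311243515/126

The H^1 norm (squared) on an interval (0, L) is
  ||u||_{H^1}^2 = ∫_0^L u(x)^2 dx + ∫_0^L u'(x)^2 dx.
Compute u'(x) = 8*x**3 + 9*x**2 - 6*x + 2.
Then u(x)^2 = 4*x**8 + 12*x**7 - 3*x**6 - 10*x**5 + 13*x**4 - 24*x**3 + 16*x**2 - 8*x + 4 and u'(x)^2 = 64*x**6 + 144*x**5 - 15*x**4 - 76*x**3 + 72*x**2 - 24*x + 4.
Integrate each monomial from 0 to 5 using ∫_0^5 c·x^n dx = c·5^(n+1)/(n+1):
  ∫_0^5 u(x)^2 dx = ∫_0^5 (4*x^8 + 12*x^7 - 3*x^6 - 10*x^5 + 13*x^4 - 24*x^3 + 16*x^2 - 8*x + 4) dx. Term by term:
    ∫_0^5 4*x^8 dx = 7812500/9;  ∫_0^5 12*x^7 dx = 1171875/2;  ∫_0^5 -3*x^6 dx = -234375/7;
    ∫_0^5 -10*x^5 dx = -78125/3;  ∫_0^5 13*x^4 dx = 8125;  ∫_0^5 -24*x^3 dx = -3750;
    ∫_0^5 16*x^2 dx = 2000/3;  ∫_0^5 -8*x dx = -100;  ∫_0^5 4 dx = 20.
  Sum: 7812500/9 + 1171875/2 − 234375/7 − 78125/3 + 8125 − 3750 + 2000/3 − 100 + 20 = 176328295/126.
  ∫_0^5 u'(x)^2 dx = ∫_0^5 (64*x^6 + 144*x^5 - 15*x^4 - 76*x^3 + 72*x^2 - 24*x + 4) dx. Term by term:
    ∫_0^5 64*x^6 dx = 5000000/7;  ∫_0^5 144*x^5 dx = 375000;  ∫_0^5 -15*x^4 dx = -9375;
    ∫_0^5 -76*x^3 dx = -11875;  ∫_0^5 72*x^2 dx = 3000;  ∫_0^5 -24*x dx = -300;
    ∫_0^5 4 dx = 20.
  Sum: 5000000/7 + 375000 − 9375 − 11875 + 3000 − 300 + 20 = 7495290/7.
Adding: ||u||_{H^1}^2 = 176328295/126 + 7495290/7 = 311243515/126.


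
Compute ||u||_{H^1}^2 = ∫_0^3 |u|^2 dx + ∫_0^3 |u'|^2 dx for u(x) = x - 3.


||u||_{H^1}^2 = 12

The H^1 norm (squared) on an interval (0, L) is
  ||u||_{H^1}^2 = ∫_0^L u(x)^2 dx + ∫_0^L u'(x)^2 dx.
Compute u'(x) = 1.
Then u(x)^2 = x**2 - 6*x + 9 and u'(x)^2 = 1.
Integrate each monomial from 0 to 3 using ∫_0^3 c·x^n dx = c·3^(n+1)/(n+1):
  ∫_0^3 u(x)^2 dx = ∫_0^3 (x^2 - 6*x + 9) dx. Term by term:
    ∫_0^3 x^2 dx = 9;  ∫_0^3 -6*x dx = -27;  ∫_0^3 9 dx = 27.
  Sum: 9 − 27 + 27 = 9.
  ∫_0^3 u'(x)^2 dx = ∫_0^3 (1) dx. Term by term:
    ∫_0^3 1 dx = 3.
Adding: ||u||_{H^1}^2 = 9 + 3 = 12.


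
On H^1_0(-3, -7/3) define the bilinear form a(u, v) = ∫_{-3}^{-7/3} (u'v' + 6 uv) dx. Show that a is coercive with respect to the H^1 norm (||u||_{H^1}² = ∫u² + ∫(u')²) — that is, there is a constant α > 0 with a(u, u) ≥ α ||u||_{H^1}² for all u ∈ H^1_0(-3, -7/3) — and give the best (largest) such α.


α = 1

Coercivity of a(·,·) on H^1_0(-3, -7/3) means a(u, u) ≥ α ||u||_{H^1}² for every u ∈ H^1_0.
The interval has length L = 2/3, and Poincaré/coercivity depend only on L. Here a(u, u) = ∫(u')² + (6)·∫u².
Here c = 6 ≥ 1, so a(u,u) = ∫(u')² + c∫u² ≥ ∫(u')² + ∫u² = ||u||_{H^1}², i.e. α = 1 works. No larger α is possible: a(u,u) ≥ α||u||_{H^1}² means (1−α)∫(u')² ≥ (α−c)∫u², and for the modes u_n = sin(nπ(x−x₀)/L) (x₀ the left endpoint) one has ∫u_n²/∫(u_n')² = (L/(nπ))² → 0, so a(u_n,u_n)/||u_n||_{H^1}² → 1. Hence the optimal constant is α = 1.
Therefore α = 1.


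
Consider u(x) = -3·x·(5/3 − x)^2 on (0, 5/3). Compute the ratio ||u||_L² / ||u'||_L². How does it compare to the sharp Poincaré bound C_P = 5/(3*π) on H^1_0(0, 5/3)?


||u||_L² / ||u'||_L² = 5*sqrt(14)/42 < C_P = 5/(3*π).

u(x) = -3·x·(5/3 − x)^2, so u'(x) = (5 - 9*x)*(x - 5/3).
u(x) = -3·x·(5/3 − x)^2 vanishes at x = 0 and x = 5/3, so u ∈ H^1_0(0, 5/3). Differentiate via the product rule and integrate the resulting polynomials term by term.
  ∫_0^5/3 u² dx = ∫_0^5/3 (9*x^6 - 60*x^5 + 150*x^4 - 500*x^3/3 + 625*x^2/9) dx. Term by term:
    ∫_0^5/3 9*x^6 dx = 78125/1701;  ∫_0^5/3 -60*x^5 dx = -156250/729;  ∫_0^5/3 150*x^4 dx = 31250/81;
    ∫_0^5/3 -500*x^3/3 dx = -78125/243;  ∫_0^5/3 625*x^2/9 dx = 78125/729.
  Sum: 78125/1701 − 156250/729 + 31250/81 − 78125/243 + 78125/729 = 15625/5103.
  ∫_0^5/3 (u')² dx = ∫_0^5/3 (81*x^4 - 360*x^3 + 550*x^2 - 1000*x/3 + 625/9) dx. Term by term:
    ∫_0^5/3 81*x^4 dx = 625/3;  ∫_0^5/3 -360*x^3 dx = -6250/9;  ∫_0^5/3 550*x^2 dx = 68750/81;
    ∫_0^5/3 -1000*x/3 dx = -12500/27;  ∫_0^5/3 625/9 dx = 3125/27.
  Sum: 625/3 − 6250/9 + 68750/81 − 12500/27 + 3125/27 = 1250/81.
∫_0^5/3 u² dx = 15625/5103, so ||u||_L² = 125*sqrt(7)/189.
∫_0^5/3 (u')² dx = 1250/81, so ||u'||_L² = 25*sqrt(2)/9.
Ratio ||u||_L² / ||u'||_L² = 5*sqrt(14)/42.
Sharp Poincaré constant on H^1_0(0, 5/3) is C_P = L/π = 5/(3*π), achieved by sin(3*π/5·x).
A polynomial bump cannot attain the sharp Poincaré constant (only the first sine eigenfunction does), so the ratio is strictly less than C_P, consistent with ||u||_L² ≤ C_P ||u'||_L².


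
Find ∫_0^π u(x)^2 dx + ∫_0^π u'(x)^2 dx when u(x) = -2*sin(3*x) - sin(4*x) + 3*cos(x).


||u||_{H^1(0,π)}^2 = -32/5 + 75*π/2

u'(x) = -3*sin(x) - 6*cos(3*x) - 4*cos(4*x).
Expand u² and (u')² and integrate term by term on (0, π), using: for integers n ≥ 1, ∫_0^π sin²(nx) dx = ∫_0^π cos²(nx) dx = π/2; for n ≠ n', ∫_0^π sin(nx)sin(n'x) dx = ∫_0^π cos(nx)cos(n'x) dx = 0; and by product-to-sum, ∫_0^π sin(nx)cos(n'x) dx = ½∫_0^π [sin((n+n')x) + sin((n−n')x)] dx, which is 0 when n+n' is even and 2n/(n²−n'²) when n+n' is odd (it need not vanish on (0, π)).
  u² squared terms: (-1)²·∫sin(4x)² dx = 1·π/2 = π/2;  (-2)²·∫sin(3x)² dx = 4·π/2 = 2*π;  (3)²·∫cos(x)² dx = 9·π/2 = 9*π/2.
  u² cross terms: 2·(-1)·(-2)·∫sin(4x)·sin(3x) dx = 4·(0) = 0;  2·(-1)·(3)·∫sin(4x)·cos(x) dx = -6·(8/15) = -16/5;  2·(-2)·(3)·∫sin(3x)·cos(x) dx = -12·(0) = 0.
  So ∫_0^π u² dx = π/2 + 2*π + 9*π/2 + 0 − 16/5 + 0 = -16/5 + 7*π.
  (u')² squared terms: (-6)²·∫cos(3x)² dx = 36·π/2 = 18*π;  (-4)²·∫cos(4x)² dx = 16·π/2 = 8*π;  (-3)²·∫sin(x)² dx = 9·π/2 = 9*π/2.
  (u')² cross terms: 2·(-6)·(-4)·∫cos(3x)·cos(4x) dx = 48·(0) = 0;  2·(-6)·(-3)·∫cos(3x)·sin(x) dx = 36·(0) = 0;  2·(-4)·(-3)·∫cos(4x)·sin(x) dx = 24·(-2/15) = -16/5.
  So ∫_0^π (u')² dx = 18*π + 8*π + 9*π/2 + 0 + 0 − 16/5 = -16/5 + 61*π/2.
||u||_{H^1}^2 = (-16/5 + 7*π) + (-16/5 + 61*π/2) = -32/5 + 75*π/2.
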